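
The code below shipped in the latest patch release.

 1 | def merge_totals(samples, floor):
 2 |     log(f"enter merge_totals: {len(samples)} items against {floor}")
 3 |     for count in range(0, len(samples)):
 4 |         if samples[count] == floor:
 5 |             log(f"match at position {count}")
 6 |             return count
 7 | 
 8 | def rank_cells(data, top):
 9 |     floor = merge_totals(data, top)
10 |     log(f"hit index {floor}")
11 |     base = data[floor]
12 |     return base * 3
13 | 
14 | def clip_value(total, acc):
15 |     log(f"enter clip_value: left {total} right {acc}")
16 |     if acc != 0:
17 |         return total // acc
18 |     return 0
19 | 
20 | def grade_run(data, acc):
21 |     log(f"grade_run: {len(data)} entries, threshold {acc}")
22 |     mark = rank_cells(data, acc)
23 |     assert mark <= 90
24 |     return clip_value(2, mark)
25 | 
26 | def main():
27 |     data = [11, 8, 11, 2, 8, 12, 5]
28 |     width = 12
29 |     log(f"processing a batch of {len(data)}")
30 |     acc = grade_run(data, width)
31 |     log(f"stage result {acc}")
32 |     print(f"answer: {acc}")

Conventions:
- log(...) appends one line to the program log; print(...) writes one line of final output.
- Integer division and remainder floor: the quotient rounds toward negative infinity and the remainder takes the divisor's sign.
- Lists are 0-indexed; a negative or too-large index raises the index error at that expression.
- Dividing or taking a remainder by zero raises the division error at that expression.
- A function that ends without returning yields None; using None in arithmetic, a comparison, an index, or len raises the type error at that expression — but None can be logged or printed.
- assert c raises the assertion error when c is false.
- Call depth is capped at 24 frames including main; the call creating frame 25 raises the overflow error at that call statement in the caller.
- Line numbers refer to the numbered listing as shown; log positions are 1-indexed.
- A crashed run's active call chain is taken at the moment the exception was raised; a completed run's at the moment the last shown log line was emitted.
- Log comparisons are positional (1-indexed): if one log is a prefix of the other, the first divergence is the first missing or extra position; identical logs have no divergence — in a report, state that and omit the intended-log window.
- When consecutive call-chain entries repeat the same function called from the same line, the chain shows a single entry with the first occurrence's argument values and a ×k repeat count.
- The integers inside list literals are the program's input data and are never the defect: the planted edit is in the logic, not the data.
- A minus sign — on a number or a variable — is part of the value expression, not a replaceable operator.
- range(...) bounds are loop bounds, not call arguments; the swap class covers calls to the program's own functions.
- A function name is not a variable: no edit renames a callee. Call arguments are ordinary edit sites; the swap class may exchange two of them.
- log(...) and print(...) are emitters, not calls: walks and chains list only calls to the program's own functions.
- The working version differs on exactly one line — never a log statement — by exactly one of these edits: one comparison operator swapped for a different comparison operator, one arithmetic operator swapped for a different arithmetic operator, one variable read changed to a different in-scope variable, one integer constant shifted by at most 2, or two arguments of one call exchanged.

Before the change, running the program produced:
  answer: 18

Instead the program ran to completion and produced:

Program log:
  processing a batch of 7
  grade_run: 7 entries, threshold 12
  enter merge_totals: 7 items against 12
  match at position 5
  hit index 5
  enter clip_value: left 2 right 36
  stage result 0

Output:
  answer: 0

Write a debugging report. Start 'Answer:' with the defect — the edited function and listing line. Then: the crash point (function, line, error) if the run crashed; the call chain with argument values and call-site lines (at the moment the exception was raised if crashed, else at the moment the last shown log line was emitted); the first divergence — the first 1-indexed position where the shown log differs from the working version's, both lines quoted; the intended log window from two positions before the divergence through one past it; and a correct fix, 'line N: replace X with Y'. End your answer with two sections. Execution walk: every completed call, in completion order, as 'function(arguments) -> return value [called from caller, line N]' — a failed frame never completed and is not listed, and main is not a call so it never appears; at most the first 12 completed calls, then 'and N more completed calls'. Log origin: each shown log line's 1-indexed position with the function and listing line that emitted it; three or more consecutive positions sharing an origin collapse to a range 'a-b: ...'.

Answer: the defect is in grade_run at line 24.
Key fact: Position 6 is the first bad log line: 'enter clip_value: left 2 right 36' should read 'enter clip_value: left 36 right 2'.
Call chain: main.
First divergence: at position 6 the run shows 'enter clip_value: left 2 right 36' where the working version logs 'enter clip_value: left 36 right 2'.
Intended log window:
  4: match at position 5
  5: hit index 5
  6: enter clip_value: left 36 right 2
  7: stage result 18
Execution walk:
  merge_totals([11, 8, 11, 2, 8, 12, 5], 12) -> 5  [called from rank_cells, line 9]
  rank_cells([11, 8, 11, 2, 8, 12, 5], 12) -> 36  [called from grade_run, line 22]
  clip_value(2, 36) -> 0  [called from grade_run, line 24]
  grade_run([11, 8, 11, 2, 8, 12, 5], 12) -> 0  [called from main, line 30]
Origin of each log line:
  1: from main, line 29
  2: from grade_run, line 21
  3: from merge_totals, line 2
  4: from merge_totals, line 5
  5: from rank_cells, line 10
  6: from clip_value, line 15
  7: from main, line 31
A correct fix: line 24: replace `clip_value(2, mark)` with `clip_value(mark, 2)`.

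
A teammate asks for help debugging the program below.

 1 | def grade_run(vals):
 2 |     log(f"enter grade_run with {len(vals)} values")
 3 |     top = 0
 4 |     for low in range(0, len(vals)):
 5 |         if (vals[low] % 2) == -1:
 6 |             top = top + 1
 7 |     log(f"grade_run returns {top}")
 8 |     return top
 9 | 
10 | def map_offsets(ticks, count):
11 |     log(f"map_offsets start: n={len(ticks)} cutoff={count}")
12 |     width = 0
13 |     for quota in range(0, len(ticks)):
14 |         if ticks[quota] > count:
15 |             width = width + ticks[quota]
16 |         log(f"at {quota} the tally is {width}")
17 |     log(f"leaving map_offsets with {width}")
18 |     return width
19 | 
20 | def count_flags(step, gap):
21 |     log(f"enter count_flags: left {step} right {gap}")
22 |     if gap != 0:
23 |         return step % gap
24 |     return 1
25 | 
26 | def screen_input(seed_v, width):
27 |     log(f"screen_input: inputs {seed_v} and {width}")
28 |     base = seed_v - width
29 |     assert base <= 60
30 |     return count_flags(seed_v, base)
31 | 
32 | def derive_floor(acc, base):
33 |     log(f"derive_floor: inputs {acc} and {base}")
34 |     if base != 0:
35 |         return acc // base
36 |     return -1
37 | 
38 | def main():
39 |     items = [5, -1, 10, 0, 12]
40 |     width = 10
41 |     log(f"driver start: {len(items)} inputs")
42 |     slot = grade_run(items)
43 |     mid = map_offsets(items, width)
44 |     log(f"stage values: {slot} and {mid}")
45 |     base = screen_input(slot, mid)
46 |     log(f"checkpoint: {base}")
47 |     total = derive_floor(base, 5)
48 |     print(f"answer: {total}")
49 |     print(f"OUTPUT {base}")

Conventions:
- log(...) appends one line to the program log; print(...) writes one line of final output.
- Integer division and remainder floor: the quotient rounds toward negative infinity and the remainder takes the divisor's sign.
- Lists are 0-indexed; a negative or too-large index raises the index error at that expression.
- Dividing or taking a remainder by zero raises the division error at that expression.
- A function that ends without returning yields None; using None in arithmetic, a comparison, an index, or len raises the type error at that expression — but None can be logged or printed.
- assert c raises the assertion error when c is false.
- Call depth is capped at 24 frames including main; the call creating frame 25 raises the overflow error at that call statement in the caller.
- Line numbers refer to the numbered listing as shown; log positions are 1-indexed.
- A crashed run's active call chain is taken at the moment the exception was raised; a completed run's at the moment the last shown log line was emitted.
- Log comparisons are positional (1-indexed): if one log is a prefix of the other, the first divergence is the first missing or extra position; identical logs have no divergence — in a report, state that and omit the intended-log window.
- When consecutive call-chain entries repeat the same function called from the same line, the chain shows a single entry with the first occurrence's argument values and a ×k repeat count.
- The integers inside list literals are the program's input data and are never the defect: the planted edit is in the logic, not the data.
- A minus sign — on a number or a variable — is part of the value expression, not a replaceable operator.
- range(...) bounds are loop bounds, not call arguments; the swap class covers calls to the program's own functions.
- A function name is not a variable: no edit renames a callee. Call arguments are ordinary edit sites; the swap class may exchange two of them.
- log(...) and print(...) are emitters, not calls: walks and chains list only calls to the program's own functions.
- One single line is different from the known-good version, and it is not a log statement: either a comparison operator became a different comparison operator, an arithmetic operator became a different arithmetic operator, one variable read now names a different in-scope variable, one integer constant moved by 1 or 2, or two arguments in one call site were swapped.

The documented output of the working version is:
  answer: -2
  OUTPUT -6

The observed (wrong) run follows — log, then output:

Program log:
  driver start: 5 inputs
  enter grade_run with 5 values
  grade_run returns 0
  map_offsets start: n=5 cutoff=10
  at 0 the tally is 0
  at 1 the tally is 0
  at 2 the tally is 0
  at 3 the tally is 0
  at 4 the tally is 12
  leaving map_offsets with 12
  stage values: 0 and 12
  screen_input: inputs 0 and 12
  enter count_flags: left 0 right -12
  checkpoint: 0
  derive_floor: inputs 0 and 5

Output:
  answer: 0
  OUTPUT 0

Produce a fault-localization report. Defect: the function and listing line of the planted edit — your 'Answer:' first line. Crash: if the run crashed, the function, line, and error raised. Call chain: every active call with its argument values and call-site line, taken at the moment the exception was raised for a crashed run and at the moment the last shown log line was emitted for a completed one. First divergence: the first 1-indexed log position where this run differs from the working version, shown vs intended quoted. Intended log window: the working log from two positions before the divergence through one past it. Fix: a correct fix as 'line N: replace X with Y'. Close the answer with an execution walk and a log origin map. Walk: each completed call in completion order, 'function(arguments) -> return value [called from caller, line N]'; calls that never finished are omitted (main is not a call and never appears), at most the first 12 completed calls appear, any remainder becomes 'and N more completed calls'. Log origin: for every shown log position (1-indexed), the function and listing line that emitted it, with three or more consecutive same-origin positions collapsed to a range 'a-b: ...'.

Answer: the defect is in grade_run at line 5.
Core observation: The earliest visible damage is log position 3 — 'grade_run returns 0' rather than the intended 'grade_run returns 3'.
Call chain: main -> derive_floor(0, 5) (called at line 47).
First divergence: position 3; shown 'grade_run returns 0' vs intended 'grade_run returns 3'.
Intended log window:
  1: driver start: 5 inputs
  2: enter grade_run with 5 values
  3: grade_run returns 3
  4: map_offsets start: n=5 cutoff=10
Execution walk:
  grade_run([5, -1, 10, 0, 12]) -> 0  [called from main, line 42]
  map_offsets([5, -1, 10, 0, 12], 10) -> 12  [called from main, line 43]
  count_flags(0, -12) -> 0  [called from screen_input, line 30]
  screen_input(0, 12) -> 0  [called from main, line 45]
  derive_floor(0, 5) -> 0  [called from main, line 47]
Log line origins:
  1 — main, line 41
  2 — grade_run, line 2
  3 — grade_run, line 7
  4 — map_offsets, line 11
  5-9 — map_offsets, line 16
  10 — map_offsets, line 17
  11 — main, line 44
  12 — screen_input, line 27
  13 — count_flags, line 21
  14 — main, line 46
  15 — derive_floor, line 33
A correct fix: line 5: replace `-1` with `0`.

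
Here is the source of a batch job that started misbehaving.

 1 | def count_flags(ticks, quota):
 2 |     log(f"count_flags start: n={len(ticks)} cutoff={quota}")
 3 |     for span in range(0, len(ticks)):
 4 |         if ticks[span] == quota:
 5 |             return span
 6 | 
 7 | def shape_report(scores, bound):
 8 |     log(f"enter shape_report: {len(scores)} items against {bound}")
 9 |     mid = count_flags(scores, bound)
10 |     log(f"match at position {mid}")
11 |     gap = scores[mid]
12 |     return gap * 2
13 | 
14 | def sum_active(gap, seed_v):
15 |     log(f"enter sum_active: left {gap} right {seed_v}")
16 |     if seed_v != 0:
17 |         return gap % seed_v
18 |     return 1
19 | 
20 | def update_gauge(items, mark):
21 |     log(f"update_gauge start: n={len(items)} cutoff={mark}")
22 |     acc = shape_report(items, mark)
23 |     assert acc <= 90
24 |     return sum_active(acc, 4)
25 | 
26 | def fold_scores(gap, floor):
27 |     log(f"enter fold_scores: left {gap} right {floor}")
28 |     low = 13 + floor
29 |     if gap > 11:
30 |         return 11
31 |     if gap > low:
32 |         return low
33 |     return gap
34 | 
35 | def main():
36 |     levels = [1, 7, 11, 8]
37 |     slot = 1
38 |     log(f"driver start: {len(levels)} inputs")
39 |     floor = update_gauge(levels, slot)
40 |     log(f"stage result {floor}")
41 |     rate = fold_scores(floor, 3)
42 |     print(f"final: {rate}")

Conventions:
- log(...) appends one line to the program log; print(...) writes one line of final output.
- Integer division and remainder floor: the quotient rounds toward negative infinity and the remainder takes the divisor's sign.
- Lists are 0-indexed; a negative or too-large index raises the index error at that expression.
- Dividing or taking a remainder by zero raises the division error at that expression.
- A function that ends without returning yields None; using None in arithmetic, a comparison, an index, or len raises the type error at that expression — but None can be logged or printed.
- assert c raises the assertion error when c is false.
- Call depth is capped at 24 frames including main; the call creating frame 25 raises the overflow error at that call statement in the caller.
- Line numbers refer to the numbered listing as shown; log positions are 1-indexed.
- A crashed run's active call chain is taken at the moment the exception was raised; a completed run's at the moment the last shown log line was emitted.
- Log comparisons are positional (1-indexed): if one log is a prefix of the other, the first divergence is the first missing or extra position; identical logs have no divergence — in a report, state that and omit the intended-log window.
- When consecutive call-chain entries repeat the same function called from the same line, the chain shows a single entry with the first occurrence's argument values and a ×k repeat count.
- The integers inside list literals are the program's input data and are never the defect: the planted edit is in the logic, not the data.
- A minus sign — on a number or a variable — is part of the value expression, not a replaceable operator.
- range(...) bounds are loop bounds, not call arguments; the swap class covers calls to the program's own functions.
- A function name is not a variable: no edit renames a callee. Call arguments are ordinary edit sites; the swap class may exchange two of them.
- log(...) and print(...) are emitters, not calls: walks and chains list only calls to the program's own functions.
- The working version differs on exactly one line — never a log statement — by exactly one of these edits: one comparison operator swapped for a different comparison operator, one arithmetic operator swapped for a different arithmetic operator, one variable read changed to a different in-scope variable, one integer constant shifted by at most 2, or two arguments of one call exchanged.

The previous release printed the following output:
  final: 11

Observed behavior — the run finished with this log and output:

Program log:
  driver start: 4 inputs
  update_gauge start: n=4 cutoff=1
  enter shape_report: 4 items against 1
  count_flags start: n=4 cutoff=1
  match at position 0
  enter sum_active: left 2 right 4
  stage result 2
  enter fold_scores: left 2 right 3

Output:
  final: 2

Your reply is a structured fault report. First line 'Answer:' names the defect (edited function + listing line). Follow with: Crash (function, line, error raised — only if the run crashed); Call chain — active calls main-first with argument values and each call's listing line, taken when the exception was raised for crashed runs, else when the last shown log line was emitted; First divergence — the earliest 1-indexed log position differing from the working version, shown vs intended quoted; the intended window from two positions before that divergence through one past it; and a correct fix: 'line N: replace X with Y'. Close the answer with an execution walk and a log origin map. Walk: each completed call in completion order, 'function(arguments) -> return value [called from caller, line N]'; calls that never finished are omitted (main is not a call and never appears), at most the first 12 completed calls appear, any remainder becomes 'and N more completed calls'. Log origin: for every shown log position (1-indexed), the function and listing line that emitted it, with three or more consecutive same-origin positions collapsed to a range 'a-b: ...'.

Answer: the defect is in fold_scores at line 29.
Key observation: No log line changed; the fault shows up purely in the output.
Call chain: main -> fold_scores(2, 3) (called at line 41).
First divergence: none; the two logs match at every position.
Execution walk:
  count_flags([1, 7, 11, 8], 1) -> 0  [called from shape_report, line 9]
  shape_report([1, 7, 11, 8], 1) -> 2  [called from update_gauge, line 22]
  sum_active(2, 4) -> 2  [called from update_gauge, line 24]
  update_gauge([1, 7, 11, 8], 1) -> 2  [called from main, line 39]
  fold_scores(2, 3) -> 2  [called from main, line 41]
Log line origins:
  1: emitted by main (line 38)
  2: emitted by update_gauge (line 21)
  3: emitted by shape_report (line 8)
  4: emitted by count_flags (line 2)
  5: emitted by shape_report (line 10)
  6: emitted by sum_active (line 15)
  7: emitted by main (line 40)
  8: emitted by fold_scores (line 27)
A correct fix: line 29: replace `>` with `<`.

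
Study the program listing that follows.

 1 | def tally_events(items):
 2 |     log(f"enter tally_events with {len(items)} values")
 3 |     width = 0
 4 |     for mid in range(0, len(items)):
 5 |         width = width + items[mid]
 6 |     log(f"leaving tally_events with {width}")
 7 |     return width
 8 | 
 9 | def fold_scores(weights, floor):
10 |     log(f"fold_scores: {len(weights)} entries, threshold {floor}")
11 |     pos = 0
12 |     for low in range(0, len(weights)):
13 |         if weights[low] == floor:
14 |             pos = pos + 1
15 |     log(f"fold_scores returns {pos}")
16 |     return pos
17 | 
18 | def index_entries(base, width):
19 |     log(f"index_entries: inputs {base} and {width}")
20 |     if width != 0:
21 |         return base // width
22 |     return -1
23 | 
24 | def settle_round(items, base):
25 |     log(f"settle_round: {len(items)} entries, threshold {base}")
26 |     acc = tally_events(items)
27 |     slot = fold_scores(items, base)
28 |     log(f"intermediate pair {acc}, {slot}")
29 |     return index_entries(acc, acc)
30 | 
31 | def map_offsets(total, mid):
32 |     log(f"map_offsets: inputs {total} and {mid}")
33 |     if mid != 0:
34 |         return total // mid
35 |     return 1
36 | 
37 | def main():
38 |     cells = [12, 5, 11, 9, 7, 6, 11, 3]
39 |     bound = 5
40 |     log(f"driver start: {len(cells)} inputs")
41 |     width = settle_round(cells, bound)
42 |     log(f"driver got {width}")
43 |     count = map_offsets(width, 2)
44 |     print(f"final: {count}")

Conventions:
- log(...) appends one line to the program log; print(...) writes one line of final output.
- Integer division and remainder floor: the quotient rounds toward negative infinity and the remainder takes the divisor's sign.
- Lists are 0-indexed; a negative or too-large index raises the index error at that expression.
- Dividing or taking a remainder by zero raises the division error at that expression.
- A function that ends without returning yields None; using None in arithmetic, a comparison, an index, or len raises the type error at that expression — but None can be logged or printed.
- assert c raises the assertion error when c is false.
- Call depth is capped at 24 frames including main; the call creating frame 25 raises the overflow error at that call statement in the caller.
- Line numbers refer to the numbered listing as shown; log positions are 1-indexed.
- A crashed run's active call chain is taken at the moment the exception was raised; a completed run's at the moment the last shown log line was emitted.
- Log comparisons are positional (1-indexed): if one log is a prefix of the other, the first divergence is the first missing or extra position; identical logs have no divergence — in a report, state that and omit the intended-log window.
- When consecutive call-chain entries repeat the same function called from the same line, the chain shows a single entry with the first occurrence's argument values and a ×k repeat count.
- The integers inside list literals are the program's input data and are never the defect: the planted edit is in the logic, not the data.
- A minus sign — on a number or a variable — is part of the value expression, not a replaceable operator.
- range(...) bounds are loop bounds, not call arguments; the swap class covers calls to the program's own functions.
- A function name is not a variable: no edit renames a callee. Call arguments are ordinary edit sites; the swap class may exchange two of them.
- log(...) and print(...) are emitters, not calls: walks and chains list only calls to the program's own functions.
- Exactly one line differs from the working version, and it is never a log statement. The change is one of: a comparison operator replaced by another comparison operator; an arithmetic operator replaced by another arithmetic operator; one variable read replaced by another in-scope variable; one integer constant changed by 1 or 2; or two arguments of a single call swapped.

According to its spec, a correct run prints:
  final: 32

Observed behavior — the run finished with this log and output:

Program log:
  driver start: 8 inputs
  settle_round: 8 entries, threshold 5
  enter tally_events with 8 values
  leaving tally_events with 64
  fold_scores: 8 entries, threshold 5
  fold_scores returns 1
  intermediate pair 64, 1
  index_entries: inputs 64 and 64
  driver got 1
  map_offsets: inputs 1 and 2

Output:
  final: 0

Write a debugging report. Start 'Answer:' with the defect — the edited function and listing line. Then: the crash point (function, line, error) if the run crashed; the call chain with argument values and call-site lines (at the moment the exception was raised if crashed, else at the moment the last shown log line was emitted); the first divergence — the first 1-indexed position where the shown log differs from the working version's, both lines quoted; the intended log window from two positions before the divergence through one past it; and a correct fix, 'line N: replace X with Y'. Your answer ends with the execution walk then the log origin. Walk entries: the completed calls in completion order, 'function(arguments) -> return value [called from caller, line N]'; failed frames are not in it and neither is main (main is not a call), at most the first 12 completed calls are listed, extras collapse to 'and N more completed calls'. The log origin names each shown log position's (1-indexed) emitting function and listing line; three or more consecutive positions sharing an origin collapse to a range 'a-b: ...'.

Answer: the defect is in settle_round at line 29.
The tell: Position 8 is the first bad log line: 'index_entries: inputs 64 and 64' should read 'index_entries: inputs 64 and 1'.
Call chain: main -> map_offsets(1, 2) (called at line 43).
First divergence: position 8 — the shown line 'index_entries: inputs 64 and 64' should read 'index_entries: inputs 64 and 1'.
Intended log window:
  6: fold_scores returns 1
  7: intermediate pair 64, 1
  8: index_entries: inputs 64 and 1
  9: driver got 64
Execution walk:
  tally_events([12, 5, 11, 9, 7, 6, 11, 3]) -> 64  [called from settle_round, line 26]
  fold_scores([12, 5, 11, 9, 7, 6, 11, 3], 5) -> 1  [called from settle_round, line 27]
  index_entries(64, 64) -> 1  [called from settle_round, line 29]
  settle_round([12, 5, 11, 9, 7, 6, 11, 3], 5) -> 1  [called from main, line 41]
  map_offsets(1, 2) -> 0  [called from main, line 43]
Log line origins:
  1: emitted by main (line 40)
  2: emitted by settle_round (line 25)
  3: emitted by tally_events (line 2)
  4: emitted by tally_events (line 6)
  5: emitted by fold_scores (line 10)
  6: emitted by fold_scores (line 15)
  7: emitted by settle_round (line 28)
  8: emitted by index_entries (line 19)
  9: emitted by main (line 42)
  10: emitted by map_offsets (line 32)
A correct fix: line 29: replace `index_entries(acc, acc)` with `index_entries(acc, slot)`.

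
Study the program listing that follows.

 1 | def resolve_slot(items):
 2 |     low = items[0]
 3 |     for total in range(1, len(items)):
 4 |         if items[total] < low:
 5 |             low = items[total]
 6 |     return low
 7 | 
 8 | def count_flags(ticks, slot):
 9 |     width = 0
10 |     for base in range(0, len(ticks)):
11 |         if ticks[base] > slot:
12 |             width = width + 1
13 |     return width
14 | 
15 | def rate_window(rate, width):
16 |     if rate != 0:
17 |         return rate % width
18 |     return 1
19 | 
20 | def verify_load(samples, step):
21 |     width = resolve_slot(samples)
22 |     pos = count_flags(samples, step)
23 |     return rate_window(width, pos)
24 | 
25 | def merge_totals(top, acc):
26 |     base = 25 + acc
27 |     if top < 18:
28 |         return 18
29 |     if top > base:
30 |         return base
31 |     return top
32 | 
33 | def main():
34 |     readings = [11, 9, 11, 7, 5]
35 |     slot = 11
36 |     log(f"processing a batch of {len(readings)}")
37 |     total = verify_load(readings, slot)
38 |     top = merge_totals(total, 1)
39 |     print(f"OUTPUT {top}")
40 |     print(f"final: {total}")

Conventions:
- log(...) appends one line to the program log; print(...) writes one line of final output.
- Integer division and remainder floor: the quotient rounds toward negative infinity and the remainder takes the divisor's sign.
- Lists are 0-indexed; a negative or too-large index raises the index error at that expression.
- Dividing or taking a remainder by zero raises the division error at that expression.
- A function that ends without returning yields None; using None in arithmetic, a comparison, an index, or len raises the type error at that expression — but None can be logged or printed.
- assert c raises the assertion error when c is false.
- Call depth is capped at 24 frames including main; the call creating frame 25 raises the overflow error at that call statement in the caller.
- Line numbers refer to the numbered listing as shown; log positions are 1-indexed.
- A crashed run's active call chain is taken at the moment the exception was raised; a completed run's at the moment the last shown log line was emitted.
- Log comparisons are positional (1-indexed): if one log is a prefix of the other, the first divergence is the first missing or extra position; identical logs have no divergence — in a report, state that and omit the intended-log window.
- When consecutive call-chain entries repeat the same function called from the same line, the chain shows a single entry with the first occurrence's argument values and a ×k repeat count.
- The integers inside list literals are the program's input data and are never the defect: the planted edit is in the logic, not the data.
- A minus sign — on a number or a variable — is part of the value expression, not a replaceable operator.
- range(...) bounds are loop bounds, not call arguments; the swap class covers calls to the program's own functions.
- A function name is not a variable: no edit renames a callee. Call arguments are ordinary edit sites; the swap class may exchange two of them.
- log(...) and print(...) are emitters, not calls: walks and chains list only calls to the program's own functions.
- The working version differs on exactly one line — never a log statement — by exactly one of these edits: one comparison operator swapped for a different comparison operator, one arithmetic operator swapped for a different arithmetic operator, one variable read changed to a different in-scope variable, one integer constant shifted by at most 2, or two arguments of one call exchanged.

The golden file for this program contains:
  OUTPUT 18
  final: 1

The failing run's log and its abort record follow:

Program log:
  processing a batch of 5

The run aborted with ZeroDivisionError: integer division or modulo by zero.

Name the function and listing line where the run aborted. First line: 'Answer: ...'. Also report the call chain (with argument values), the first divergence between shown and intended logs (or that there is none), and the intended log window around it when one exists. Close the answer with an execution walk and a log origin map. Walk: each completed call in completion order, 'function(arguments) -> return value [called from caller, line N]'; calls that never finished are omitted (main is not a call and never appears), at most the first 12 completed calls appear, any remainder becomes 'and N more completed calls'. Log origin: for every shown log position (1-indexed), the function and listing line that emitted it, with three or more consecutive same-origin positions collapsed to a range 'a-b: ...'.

Answer: the error was raised in rate_window, line 17.
The tell: The log gives no warning — it matches the intended run right up to the abort.
Call chain: main -> verify_load([11, 9, 11, 7, 5], 11) (called at line 37) -> rate_window(5, 0) (called at line 23).
First divergence: none; the two logs match at every position.
Execution walk:
  resolve_slot([11, 9, 11, 7, 5]) -> 5  [called from verify_load, line 21]
  count_flags([11, 9, 11, 7, 5], 11) -> 0  [called from verify_load, line 22]
Origin of each log line:
  1 — main, line 36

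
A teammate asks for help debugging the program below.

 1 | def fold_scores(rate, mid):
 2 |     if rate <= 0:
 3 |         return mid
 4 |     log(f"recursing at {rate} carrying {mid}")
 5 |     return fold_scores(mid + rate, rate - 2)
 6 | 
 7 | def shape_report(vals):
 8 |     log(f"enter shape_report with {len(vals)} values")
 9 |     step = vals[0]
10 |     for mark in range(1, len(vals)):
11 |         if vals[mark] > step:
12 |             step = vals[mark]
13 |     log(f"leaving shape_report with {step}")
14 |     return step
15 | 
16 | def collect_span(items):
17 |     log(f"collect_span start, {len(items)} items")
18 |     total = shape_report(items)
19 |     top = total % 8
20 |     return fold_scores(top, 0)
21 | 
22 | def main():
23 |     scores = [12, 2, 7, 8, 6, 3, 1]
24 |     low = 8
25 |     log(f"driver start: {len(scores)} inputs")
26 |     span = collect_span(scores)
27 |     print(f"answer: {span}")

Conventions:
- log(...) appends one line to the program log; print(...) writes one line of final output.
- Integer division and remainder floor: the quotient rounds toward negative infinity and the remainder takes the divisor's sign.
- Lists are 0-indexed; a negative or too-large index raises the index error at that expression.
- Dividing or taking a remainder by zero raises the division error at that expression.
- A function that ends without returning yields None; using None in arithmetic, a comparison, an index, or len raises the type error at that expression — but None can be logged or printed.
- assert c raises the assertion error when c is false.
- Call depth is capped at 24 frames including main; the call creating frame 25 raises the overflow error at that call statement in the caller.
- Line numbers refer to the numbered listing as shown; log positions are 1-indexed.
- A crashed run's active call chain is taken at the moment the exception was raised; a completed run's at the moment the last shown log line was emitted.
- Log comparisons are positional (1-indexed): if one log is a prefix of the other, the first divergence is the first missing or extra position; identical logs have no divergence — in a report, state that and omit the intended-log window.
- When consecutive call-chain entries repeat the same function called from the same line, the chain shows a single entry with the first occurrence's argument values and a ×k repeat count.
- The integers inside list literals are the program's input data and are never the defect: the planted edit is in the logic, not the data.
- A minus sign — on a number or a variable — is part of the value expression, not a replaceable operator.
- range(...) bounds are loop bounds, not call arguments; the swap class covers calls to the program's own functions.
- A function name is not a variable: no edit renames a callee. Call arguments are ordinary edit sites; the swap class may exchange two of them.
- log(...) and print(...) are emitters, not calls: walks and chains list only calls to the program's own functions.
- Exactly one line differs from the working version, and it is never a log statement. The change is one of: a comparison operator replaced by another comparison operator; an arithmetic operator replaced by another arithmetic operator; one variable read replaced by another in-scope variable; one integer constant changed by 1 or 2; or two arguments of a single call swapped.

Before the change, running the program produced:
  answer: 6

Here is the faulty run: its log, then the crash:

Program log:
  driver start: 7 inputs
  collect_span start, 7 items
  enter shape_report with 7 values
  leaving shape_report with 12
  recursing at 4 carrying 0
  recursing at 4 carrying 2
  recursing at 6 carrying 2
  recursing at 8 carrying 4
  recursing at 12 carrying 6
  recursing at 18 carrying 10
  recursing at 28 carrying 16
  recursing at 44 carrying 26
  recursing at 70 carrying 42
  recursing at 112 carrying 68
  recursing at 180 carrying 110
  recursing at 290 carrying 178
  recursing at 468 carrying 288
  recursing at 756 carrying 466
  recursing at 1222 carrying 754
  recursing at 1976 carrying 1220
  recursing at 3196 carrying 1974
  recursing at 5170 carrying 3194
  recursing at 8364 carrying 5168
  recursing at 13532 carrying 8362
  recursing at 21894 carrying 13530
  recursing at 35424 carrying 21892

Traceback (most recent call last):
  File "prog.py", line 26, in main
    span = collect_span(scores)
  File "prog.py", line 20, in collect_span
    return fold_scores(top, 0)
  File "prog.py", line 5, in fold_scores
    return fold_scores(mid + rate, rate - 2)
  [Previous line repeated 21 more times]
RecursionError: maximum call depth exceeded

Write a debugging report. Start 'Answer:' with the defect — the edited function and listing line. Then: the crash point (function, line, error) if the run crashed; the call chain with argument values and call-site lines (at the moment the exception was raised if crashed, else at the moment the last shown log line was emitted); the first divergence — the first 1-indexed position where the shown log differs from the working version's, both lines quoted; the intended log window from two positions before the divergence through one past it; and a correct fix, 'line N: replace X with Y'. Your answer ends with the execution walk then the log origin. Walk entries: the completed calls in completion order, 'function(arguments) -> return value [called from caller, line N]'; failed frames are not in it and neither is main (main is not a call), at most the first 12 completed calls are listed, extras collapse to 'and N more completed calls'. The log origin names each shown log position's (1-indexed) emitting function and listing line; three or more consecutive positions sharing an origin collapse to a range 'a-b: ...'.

Answer: the defect is in fold_scores at line 5.
Key fact: At log position 6 the runs split — shown 'recursing at 4 carrying 2', but the working version logs 'recursing at 2 carrying 4'.
Crash: fold_scores, line 5, RecursionError.
Call chain: main -> collect_span([12, 2, 7, 8, 6, 3, 1]) (called at line 26) -> fold_scores(4, 0) (called at line 20) -> fold_scores(4, 2) (called at line 5) ×21.
First divergence: position 6; shown 'recursing at 4 carrying 2' vs intended 'recursing at 2 carrying 4'.
Intended log window:
  4: leaving shape_report with 12
  5: recursing at 4 carrying 0
  6: recursing at 2 carrying 4
Execution walk:
  shape_report([12, 2, 7, 8, 6, 3, 1]) -> 12  [called from collect_span, line 18]
Origin of each log line:
  1: logged in main at line 25
  2: logged in collect_span at line 17
  3: logged in shape_report at line 8
  4: logged in shape_report at line 13
  5-26: logged in fold_scores at line 4
A correct fix: line 5: replace `fold_scores(mid + rate, rate - 2)` with `fold_scores(rate - 2, mid + rate)`.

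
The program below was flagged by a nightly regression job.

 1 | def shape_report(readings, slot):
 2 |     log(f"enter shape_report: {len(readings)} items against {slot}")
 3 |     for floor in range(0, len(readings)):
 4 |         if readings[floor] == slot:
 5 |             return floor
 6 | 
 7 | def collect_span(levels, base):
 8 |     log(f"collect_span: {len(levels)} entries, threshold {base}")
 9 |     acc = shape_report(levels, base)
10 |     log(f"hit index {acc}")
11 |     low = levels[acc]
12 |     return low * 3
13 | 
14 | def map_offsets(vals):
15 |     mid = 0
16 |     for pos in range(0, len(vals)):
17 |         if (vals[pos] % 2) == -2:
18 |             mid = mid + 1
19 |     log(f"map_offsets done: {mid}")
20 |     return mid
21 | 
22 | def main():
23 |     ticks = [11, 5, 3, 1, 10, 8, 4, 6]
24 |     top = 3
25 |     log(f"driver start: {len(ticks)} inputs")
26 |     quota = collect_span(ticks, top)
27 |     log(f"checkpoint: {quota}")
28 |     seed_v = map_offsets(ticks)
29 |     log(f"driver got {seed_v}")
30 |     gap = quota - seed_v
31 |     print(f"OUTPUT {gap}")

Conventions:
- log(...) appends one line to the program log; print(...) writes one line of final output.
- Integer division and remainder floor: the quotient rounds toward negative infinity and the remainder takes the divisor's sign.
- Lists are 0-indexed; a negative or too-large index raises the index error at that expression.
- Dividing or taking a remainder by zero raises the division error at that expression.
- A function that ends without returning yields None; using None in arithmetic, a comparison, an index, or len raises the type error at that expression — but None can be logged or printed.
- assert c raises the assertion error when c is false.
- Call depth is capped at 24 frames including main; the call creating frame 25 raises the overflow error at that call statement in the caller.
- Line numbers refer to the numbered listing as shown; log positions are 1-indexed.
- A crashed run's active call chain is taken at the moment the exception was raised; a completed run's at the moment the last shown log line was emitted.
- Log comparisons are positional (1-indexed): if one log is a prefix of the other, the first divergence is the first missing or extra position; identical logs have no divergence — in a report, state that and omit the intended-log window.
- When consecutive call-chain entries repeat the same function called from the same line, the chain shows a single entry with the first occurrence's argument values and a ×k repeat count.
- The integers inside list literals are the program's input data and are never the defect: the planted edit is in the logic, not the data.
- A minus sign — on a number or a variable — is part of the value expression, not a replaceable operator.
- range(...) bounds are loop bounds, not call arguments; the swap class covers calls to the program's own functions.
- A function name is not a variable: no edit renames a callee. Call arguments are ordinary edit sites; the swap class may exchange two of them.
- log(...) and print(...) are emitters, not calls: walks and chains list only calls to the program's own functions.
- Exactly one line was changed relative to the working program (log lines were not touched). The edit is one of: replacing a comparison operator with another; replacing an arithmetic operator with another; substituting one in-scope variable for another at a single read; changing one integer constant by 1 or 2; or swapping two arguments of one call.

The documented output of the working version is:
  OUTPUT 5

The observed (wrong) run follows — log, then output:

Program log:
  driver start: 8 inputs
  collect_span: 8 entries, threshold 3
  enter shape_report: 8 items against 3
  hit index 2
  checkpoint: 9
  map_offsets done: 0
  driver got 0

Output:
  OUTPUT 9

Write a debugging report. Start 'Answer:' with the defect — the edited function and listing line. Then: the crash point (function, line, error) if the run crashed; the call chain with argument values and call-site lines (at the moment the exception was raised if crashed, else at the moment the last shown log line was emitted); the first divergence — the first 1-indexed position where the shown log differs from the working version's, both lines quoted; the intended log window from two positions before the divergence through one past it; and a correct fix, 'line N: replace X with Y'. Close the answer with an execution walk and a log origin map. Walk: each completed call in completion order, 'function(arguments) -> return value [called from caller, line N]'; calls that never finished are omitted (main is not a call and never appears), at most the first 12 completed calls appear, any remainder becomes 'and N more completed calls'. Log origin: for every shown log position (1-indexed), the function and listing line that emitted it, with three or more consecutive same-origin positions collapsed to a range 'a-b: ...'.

Answer: the defect is in map_offsets at line 17.
Core observation: The earliest visible damage is log position 6 — 'map_offsets done: 0' rather than the intended 'map_offsets done: 4'.
Call chain: main.
First divergence: position 6 — shown 'map_offsets done: 0', intended 'map_offsets done: 4'.
Intended log window:
  4: hit index 2
  5: checkpoint: 9
  6: map_offsets done: 4
  7: driver got 4
Execution walk:
  shape_report([11, 5, 3, 1, 10, 8, 4, 6], 3) -> 2  [called from collect_span, line 9]
  collect_span([11, 5, 3, 1, 10, 8, 4, 6], 3) -> 9  [called from main, line 26]
  map_offsets([11, 5, 3, 1, 10, 8, 4, 6]) -> 0  [called from main, line 28]
Log line origins:
  1 — main, line 25
  2 — collect_span, line 8
  3 — shape_report, line 2
  4 — collect_span, line 10
  5 — main, line 27
  6 — map_offsets, line 19
  7 — main, line 29
A correct fix: line 17: replace `-2` with `0`.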